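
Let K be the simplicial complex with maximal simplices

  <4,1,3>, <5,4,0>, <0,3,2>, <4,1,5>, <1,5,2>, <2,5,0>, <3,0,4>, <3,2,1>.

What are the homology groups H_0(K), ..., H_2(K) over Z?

Take the total order 0 < 1 < 2 < 3 < 4 < 5 on the vertex set. Then K (dimension 2) consists of the simplices:

  0-simplices (6): [0], [1], [2], [3], [4], [5]
  1-simplices (12): [0,2], [0,3], [0,4], [0,5], [1,2], [1,3], [1,4], [1,5], [2,3], [2,5], [3,4], [4,5]
  2-simplices (8): [0,2,3], [0,2,5], [0,3,4], [0,4,5], [1,2,3], [1,2,5], [1,3,4], [1,4,5]

so the chain groups are C_0 ≅ Z^6, C_1 ≅ Z^12, C_2 ≅ Z^8.

The boundary map ∂_1: C_1 → C_0 is given by ∂[p,q] = [q] − [p].
The resulting 6×12 matrix has rank 5, and its Smith normal form has invariant factors (1,1,1,1,1).

∂_2: C_2 → C_1 sends each 2-simplex [p,q,r] to [q,r] − [p,r] + [p,q]. For instance
  ∂[0,3,4] = [3,4] − [0,4] + [0,3],
  ∂[1,4,5] = [4,5] − [1,5] + [1,4].
The 12×8 boundary matrix has rank 7 and Smith normal form diag(1,1,1,1,1,1,1).

Computing H_k = (kernel of ∂_k) / (image of ∂_{k+1}):

  H_0: rank C_0 − rank ∂_1 = 6 − 5 = 1, and the invariant factors of ∂_1 are all 1, so H_0 ≅ Z.
  H_1: rank ker ∂_1 − rank ∂_2 = (12 − 5) − 7 = 0, and the invariant factors of ∂_2 are all 1, so H_1 ≅ 0.
  H_2: rank ker ∂_2 − rank ∂_3 = (8 − 7) − 0 = 1, and there is no ∂_3, so H_2 ≅ Z.

H_0 = Z,  H_1 = 0,  H_2 = Z.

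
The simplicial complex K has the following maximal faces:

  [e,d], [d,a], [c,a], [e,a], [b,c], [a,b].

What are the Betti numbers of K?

Fix the vertex order a < b < c < d < e and write every simplex with vertices in increasing order. Then dim K = 1 and the simplices of K are:

  0-simplices (5): a, b, c, d, e
  1-simplices (6): ab, ac, ad, ae, bc, de

giving chain groups C_0 ≅ Z^5, C_1 ≅ Z^6.

Boundary ∂_1: C_1 → C_0 maps an edge to its endpoints' difference, ∂[p,q] = q − p. For instance
  ∂ab = b − a.
The 5×6 boundary matrix has rank 4 and Smith normal form diag(1,1,1,1).

Computing H_k = (kernel of ∂_k) / (image of ∂_{k+1}):

  H_0: rank C_0 − rank ∂_1 = 5 − 4 = 1, and the invariant factors of ∂_1 are all 1, so H_0 = Z.
  H_1: rank ker ∂_1 − rank ∂_2 = (6 − 4) − 0 = 2, and there is no ∂_2, so H_1 = Z^2.

As a check, the Euler characteristic is 5 − 6 = -1, which agrees with 1 − 2 = -1.
(K is a triangulation of a wedge of 2 circles.)

Hence the Betti numbers are b_0 = 1, b_1 = 2.

b_0 = 1, b_1 = 2.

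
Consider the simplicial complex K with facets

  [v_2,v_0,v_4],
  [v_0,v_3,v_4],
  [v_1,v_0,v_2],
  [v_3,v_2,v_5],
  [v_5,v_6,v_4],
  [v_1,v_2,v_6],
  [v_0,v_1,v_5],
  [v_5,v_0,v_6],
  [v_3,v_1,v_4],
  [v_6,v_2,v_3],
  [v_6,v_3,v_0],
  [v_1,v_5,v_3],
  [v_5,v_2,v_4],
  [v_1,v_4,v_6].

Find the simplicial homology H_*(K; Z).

K has 7 vertices, 21 edges, 14 triangles.
rank ∂_0 = 0, rank ∂_1 = 6 ⇒ b_0 = 7 − 0 − 6 = 1; all invariant factors of ∂_1 are 1 so no torsion. So H_0 = Z.
rank ∂_1 = 6, rank ∂_2 = 13 ⇒ b_1 = 21 − 6 − 13 = 2; all invariant factors of ∂_2 are 1 so no torsion. So H_1 = Z^2.
rank ∂_2 = 13, rank ∂_3 = 0 ⇒ b_2 = 14 − 13 − 0 = 1. So H_2 = Z.

H_0 ≅ Z,  H_1 ≅ Z^2,  H_2 ≅ Z.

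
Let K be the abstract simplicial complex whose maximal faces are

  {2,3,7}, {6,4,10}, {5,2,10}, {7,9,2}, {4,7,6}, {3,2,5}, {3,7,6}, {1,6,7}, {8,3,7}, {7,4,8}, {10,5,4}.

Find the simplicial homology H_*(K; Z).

H_0 ≅ Z,  H_1 ≅ Z,  H_2 = 0.

Take the total order 1 < 2 < 3 < 4 < 5 < 6 < 7 < 8 < 9 < 10 on the vertex set. Then K (dimension 2) consists of the simplices:

  0-simplices (10): [1], [2], [3], [4], [5], [6], [7], [8], [9], [10]
  1-simplices (21): [1,6], [1,7], [2,3], [2,5], [2,7], [2,9], [2,10], [3,5], [3,6], [3,7], [3,8], [4,5], [4,6], [4,7], [4,8], [4,10], [5,10], [6,7], [6,10], [7,8], [7,9]
  2-simplices (11): [1,6,7], [2,3,5], [2,3,7], [2,5,10], [2,7,9], [3,6,7], [3,7,8], [4,5,10], [4,6,7], [4,6,10], [4,7,8]

so the chain groups are C_0 ≅ Z^10, C_1 ≅ Z^21, C_2 ≅ Z^11.

The boundary map ∂_1: C_1 → C_0 sends each edge [p,q] (with p < q) to q − p. For instance
  ∂[7,9] = [9] − [7].
The resulting 10×21 matrix has rank 9, and its Smith normal form has invariant factors (1,1,1,1,1,1,1,1,1).

Boundary ∂_2: C_2 → C_1 sends each 2-simplex [p,q,r] to [q,r] − [p,r] + [p,q]. For instance
  ∂[4,5,10] = [5,10] − [4,10] + [4,5],
  ∂[2,3,5] = [3,5] − [2,5] + [2,3].
The 21×11 boundary matrix has rank 11 and Smith normal form diag(1,1,1,1,1,1,1,1,1,1,1).

From H_k ≅ ker(∂_k) / im(∂_{k+1}) we obtain:

  H_0: rank C_0 − rank ∂_1 = 10 − 9 = 1, and the invariant factors of ∂_1 are all 1, so H_0 = Z.
  H_1: rank ker ∂_1 − rank ∂_2 = (21 − 9) − 11 = 1, and the invariant factors of ∂_2 are all 1, so H_1 = Z.
  H_2: rank ker ∂_2 − rank ∂_3 = (11 − 11) − 0 = 0, and there is no ∂_3, so H_2 = 0.

As a check, the Euler characteristic is 10 − 21 + 11 = 0, which agrees with 1 − 1 + 0 = 0.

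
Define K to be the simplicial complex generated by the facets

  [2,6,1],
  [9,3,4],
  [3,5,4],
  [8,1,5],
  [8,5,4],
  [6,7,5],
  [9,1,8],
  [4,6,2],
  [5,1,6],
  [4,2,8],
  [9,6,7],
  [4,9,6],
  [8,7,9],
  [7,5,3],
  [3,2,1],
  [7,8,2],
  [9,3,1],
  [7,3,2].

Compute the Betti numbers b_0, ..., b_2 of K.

We work with the vertex ordering 1 < 2 < 3 < 4 < 5 < 6 < 7 < 8 < 9. The simplices of K, each written with vertices in increasing order, are:

  0-simplices (9): [1], [2], [3], [4], [5], [6], [7], [8], [9]
  1-simplices (27): (27 of them)
  2-simplices (18): [1,2,3], [1,2,6], [1,3,9], [1,5,6], [1,5,8], [1,8,9], [2,3,7], [2,4,6], [2,4,8], [2,7,8], [3,4,5], [3,4,9], [3,5,7], [4,5,8], [4,6,9], [5,6,7], [6,7,9], [7,8,9]

giving chain groups C_0 ≅ Z^9, C_1 ≅ Z^27, C_2 ≅ Z^18.

Boundary ∂_1: C_1 → C_0 sends each edge [p,q] (with p < q) to q − p.
This gives a 9×27 integer matrix of rank 8; reducing to Smith normal form yields diagonal entries (1,1,1,1,1,1,1,1).

∂_2: C_2 → C_1 sends each 2-simplex [p,q,r] to [q,r] − [p,r] + [p,q]. For instance
  ∂[1,3,9] = [3,9] − [1,9] + [1,3],
  ∂[4,5,8] = [5,8] − [4,8] + [4,5].
This gives a 27×18 integer matrix of rank 17; reducing to Smith normal form yields diagonal entries (1,1,1,1,1,1,1,1,1,1,1,1,1,1,1,1,1).

From H_k ≅ ker(∂_k) / im(∂_{k+1}) we obtain:

  H_0: rank C_0 − rank ∂_1 = 9 − 8 = 1, and the invariant factors of ∂_1 are all 1, so H_0 = Z.
  H_1: rank ker ∂_1 − rank ∂_2 = (27 − 8) − 17 = 2, and the invariant factors of ∂_2 are all 1, so H_1 = Z^2.
  H_2: rank ker ∂_2 − rank ∂_3 = (18 − 17) − 0 = 1, and there is no ∂_3, so H_2 = Z.

Hence the Betti numbers are b_0 = 1, b_1 = 2, b_2 = 1.

b_0 = 1, b_1 = 2, b_2 = 1.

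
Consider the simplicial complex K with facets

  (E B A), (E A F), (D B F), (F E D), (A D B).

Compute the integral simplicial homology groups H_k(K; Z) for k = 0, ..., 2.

H_0 ≅ Z,  H_1 ≅ Z,  H_2 = 0.

Order the vertices as A < B < D < E < F. Listing each simplex with vertices in this order, K has dimension 2 with simplices:

  0-simplices (5): A, B, D, E, F
  1-simplices (10): AB, AD, AE, AF, BD, BE, BF, DE, DF, EF
  2-simplices (5): ABD, ABE, AEF, BDF, DEF

giving chain groups C_0 ≅ Z^5, C_1 ≅ Z^10, C_2 ≅ Z^5.

The boundary map ∂_1: C_1 → C_0 is given by ∂[p,q] = [q] − [p]. For instance
  ∂AB = B − A.
The resulting 5×10 matrix has rank 4, and its Smith normal form has invariant factors (1,1,1,1).

The boundary map ∂_2: C_2 → C_1 acts by ∂[p,q,r] = [q,r] − [p,r] + [p,q]. For instance
  ∂AEF = EF − AF + AE,
  ∂ABE = BE − AE + AB.
This gives a 10×5 integer matrix of rank 5; reducing to Smith normal form yields diagonal entries (1,1,1,1,1).

Computing H_k = (kernel of ∂_k) / (image of ∂_{k+1}):

  H_0: rank C_0 − rank ∂_1 = 5 − 4 = 1, and the invariant factors of ∂_1 are all 1, so H_0 = Z.
  H_1: rank ker ∂_1 − rank ∂_2 = (10 − 4) − 5 = 1, and the invariant factors of ∂_2 are all 1, so H_1 = Z.
  H_2: rank ker ∂_2 − rank ∂_3 = (5 − 5) − 0 = 0, and there is no ∂_3, so H_2 = 0.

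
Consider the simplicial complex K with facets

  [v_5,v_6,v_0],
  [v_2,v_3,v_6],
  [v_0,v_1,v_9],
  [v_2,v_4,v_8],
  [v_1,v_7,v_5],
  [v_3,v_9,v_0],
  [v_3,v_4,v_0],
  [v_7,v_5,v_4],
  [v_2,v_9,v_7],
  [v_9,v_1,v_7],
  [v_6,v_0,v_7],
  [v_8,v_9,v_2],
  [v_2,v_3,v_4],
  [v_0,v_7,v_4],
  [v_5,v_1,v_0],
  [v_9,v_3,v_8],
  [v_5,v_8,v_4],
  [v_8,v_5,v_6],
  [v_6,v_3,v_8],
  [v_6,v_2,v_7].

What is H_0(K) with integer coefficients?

Take the total order v_0 < v_1 < v_2 < v_3 < v_4 < v_5 < v_6 < v_7 < v_8 < v_9 on the vertex set. Then K (dimension 2) consists of the simplices:

  0-simplices (10): [v_0], [v_1], [v_2], [v_3], [v_4], [v_5], [v_6], [v_7], [v_8], [v_9]
  1-simplices (30): (30 of them)
  2-simplices (20): (20 of them)

so the chain groups are C_0 ≅ Z^10, C_1 ≅ Z^30, C_2 ≅ Z^20.

∂_1: C_1 → C_0 is given by ∂[p,q] = [q] − [p].
The resulting 10×30 matrix has rank 9, and its Smith normal form has invariant factors (1,1,1,1,1,1,1,1,1).

Boundary ∂_2: C_2 → C_1 sends each 2-simplex [p,q,r] to [q,r] − [p,r] + [p,q]. For instance
  ∂[v_2,v_8,v_9] = [v_8,v_9] − [v_2,v_9] + [v_2,v_8],
  ∂[v_0,v_6,v_7] = [v_6,v_7] − [v_0,v_7] + [v_0,v_6].
The 30×20 boundary matrix has rank 20 and Smith normal form diag(1,1,1,1,1,1,1,1,1,1,1,1,1,1,1,1,1,1,1,2).

Reading off H_k = ker ∂_k / im ∂_{k+1}:

  H_0: rank C_0 − rank ∂_1 = 10 − 9 = 1, and the invariant factors of ∂_1 are all 1, so H_0 ≅ Z.

H_0 = Z.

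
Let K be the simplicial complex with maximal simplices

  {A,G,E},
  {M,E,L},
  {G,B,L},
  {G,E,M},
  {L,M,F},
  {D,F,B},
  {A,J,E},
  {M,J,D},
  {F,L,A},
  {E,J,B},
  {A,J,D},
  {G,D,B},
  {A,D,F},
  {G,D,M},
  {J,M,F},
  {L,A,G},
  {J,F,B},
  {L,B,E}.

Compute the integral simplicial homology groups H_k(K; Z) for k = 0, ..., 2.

H_0 ≅ Z,  H_1 ≅ Z ⊕ Z/2,  H_2 = 0.

K has 9 vertices, 27 edges, 18 triangles.
rank ∂_0 = 0, rank ∂_1 = 8 ⇒ b_0 = 9 − 0 − 8 = 1; all invariant factors of ∂_1 are 1 so no torsion. So H_0 ≅ Z.
rank ∂_1 = 8, rank ∂_2 = 18 ⇒ b_1 = 27 − 8 − 18 = 1; ∂_2 has invariant factor(s) [2] giving torsion. So H_1 ≅ Z ⊕ Z/2.
rank ∂_2 = 18, rank ∂_3 = 0 ⇒ b_2 = 18 − 18 − 0 = 0. So H_2 ≅ 0.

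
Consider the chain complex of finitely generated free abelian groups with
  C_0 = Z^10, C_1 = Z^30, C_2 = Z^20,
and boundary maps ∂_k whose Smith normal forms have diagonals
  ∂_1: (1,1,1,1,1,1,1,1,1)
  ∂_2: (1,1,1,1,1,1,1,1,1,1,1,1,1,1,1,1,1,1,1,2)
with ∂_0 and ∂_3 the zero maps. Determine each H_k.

H_0 ≅ Z,  H_1 ≅ Z ⊕ Z/2,  H_2 = 0.

H_0: b_0 = 10 − 0 − 9 = 1; torsion from ∂_1 factors > 1: none. So H_0 ≅ Z.
H_1: b_1 = 30 − 9 − 20 = 1; torsion from ∂_2 factors > 1: [2]. So H_1 ≅ Z ⊕ Z/2.
H_2: b_2 = 20 − 20 − 0 = 0; torsion from ∂_3 factors > 1: none. So H_2 ≅ 0.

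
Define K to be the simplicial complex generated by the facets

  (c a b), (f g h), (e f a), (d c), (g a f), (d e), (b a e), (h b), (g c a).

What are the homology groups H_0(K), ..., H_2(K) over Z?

K has 8 vertices, 15 edges, 6 triangles.
rank ∂_0 = 0, rank ∂_1 = 7 ⇒ b_0 = 8 − 0 − 7 = 1; all invariant factors of ∂_1 are 1 so no torsion. So H_0 = Z.
rank ∂_1 = 7, rank ∂_2 = 6 ⇒ b_1 = 15 − 7 − 6 = 2; all invariant factors of ∂_2 are 1 so no torsion. So H_1 = Z^2.
rank ∂_2 = 6, rank ∂_3 = 0 ⇒ b_2 = 6 − 6 − 0 = 0. So H_2 = 0.

H_0 ≅ Z,  H_1 ≅ Z^2,  H_2 = 0.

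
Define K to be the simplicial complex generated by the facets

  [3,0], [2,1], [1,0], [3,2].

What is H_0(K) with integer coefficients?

H_0 = Z.

We work with the vertex ordering 0 < 1 < 2 < 3. The simplices of K, each written with vertices in increasing order, are:

  0-simplices (4): [0], [1], [2], [3]
  1-simplices (4): [0,1], [0,3], [1,2], [2,3]

Hence C_0 ≅ Z^4, C_1 ≅ Z^4.

∂_1: C_1 → C_0 sends each edge [p,q] (with p < q) to q − p. For instance
  ∂[0,3] = [3] − [0].
The resulting 4×4 matrix has rank 3, and its Smith normal form has invariant factors (1,1,1).

Now H_k = ker ∂_k / im ∂_{k+1}, so:

  H_0: rank C_0 − rank ∂_1 = 4 − 3 = 1, and the invariant factors of ∂_1 are all 1, so H_0 = Z.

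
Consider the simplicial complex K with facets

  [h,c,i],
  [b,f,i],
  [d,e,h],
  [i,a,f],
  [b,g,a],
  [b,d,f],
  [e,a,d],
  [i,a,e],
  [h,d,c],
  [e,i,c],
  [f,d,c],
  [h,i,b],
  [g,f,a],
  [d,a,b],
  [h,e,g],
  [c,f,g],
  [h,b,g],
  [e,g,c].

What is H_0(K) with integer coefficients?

We work with the vertex ordering a < b < c < d < e < f < g < h < i. The simplices of K, each written with vertices in increasing order, are:

  0-simplices (9): a, b, c, d, e, f, g, h, i
  1-simplices (27): ab, ad, ae, af, ag, ai, bd, bf, bg, bh, bi, cd, ce, cf, cg, ch, ci, de, df, dh, eg, eh, ei, fg, fi, gh, hi
  2-simplices (18): abd, abg, ade, aei, afg, afi, bdf, bfi, bgh, bhi, cdf, cdh, ceg, cei, cfg, chi, deh, egh

giving chain groups C_0 ≅ Z^9, C_1 ≅ Z^27, C_2 ≅ Z^18.

Boundary ∂_1: C_1 → C_0 sends each edge [p,q] (with p < q) to q − p.
The resulting 9×27 matrix has rank 8, and its Smith normal form has invariant factors (1,1,1,1,1,1,1,1).

The boundary map ∂_2: C_2 → C_1 maps a triangle to the signed sum of its edges. For instance
  ∂cdh = dh − ch + cd,
  ∂bhi = hi − bi + bh.
This gives a 27×18 integer matrix of rank 18; reducing to Smith normal form yields diagonal entries (1,1,1,1,1,1,1,1,1,1,1,1,1,1,1,1,1,2).

Computing H_k = (kernel of ∂_k) / (image of ∂_{k+1}):

  H_0: rank C_0 − rank ∂_1 = 9 − 8 = 1, and the invariant factors of ∂_1 are all 1, so H_0 ≅ Z.

H_0 = Z.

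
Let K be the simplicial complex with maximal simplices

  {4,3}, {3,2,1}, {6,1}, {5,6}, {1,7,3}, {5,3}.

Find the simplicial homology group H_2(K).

We work with the vertex ordering 1 < 2 < 3 < 4 < 5 < 6 < 7. The simplices of K, each written with vertices in increasing order, are:

  0-simplices (7): [1], [2], [3], [4], [5], [6], [7]
  1-simplices (9): [1,2], [1,3], [1,6], [1,7], [2,3], [3,4], [3,5], [3,7], [5,6]
  2-simplices (2): [1,2,3], [1,3,7]

giving chain groups C_0 ≅ Z^7, C_1 ≅ Z^9, C_2 ≅ Z^2.

∂_1: C_1 → C_0 maps an edge to its endpoints' difference, ∂[p,q] = q − p.
As a 7×9 matrix over Z this has rank 6, with invariant factors (1,1,1,1,1,1).

Boundary ∂_2: C_2 → C_1 sends each 2-simplex [p,q,r] to [q,r] − [p,r] + [p,q]. For instance
  ∂[1,2,3] = [2,3] − [1,3] + [1,2],
  ∂[1,3,7] = [3,7] − [1,7] + [1,3].
As a 9×2 matrix over Z this has rank 2, with invariant factors (1,1).

Reading off H_k = ker ∂_k / im ∂_{k+1}:

  H_2: rank ker ∂_2 − rank ∂_3 = (2 − 2) − 0 = 0, and there is no ∂_3, so H_2 = 0.

H_2 = 0.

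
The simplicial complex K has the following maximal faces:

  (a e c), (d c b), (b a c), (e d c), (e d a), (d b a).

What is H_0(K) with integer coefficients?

H_0 ≅ Z.

K has 5 vertices, 9 edges, 6 triangles.
rank ∂_0 = 0, rank ∂_1 = 4 ⇒ b_0 = 5 − 0 − 4 = 1; all invariant factors of ∂_1 are 1 so no torsion. So H_0 = Z.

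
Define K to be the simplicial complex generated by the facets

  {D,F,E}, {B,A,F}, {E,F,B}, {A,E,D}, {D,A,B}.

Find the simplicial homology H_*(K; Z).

H_0 ≅ Z,  H_1 ≅ Z,  H_2 = 0.

Order the vertices as A < B < D < E < F. Listing each simplex with vertices in this order, K has dimension 2 with simplices:

  0-simplices (5): A, B, D, E, F
  1-simplices (10): AB, AD, AE, AF, BD, BE, BF, DE, DF, EF
  2-simplices (5): ABD, ABF, ADE, BEF, DEF

so the chain groups are C_0 ≅ Z^5, C_1 ≅ Z^10, C_2 ≅ Z^5.

∂_1: C_1 → C_0 maps an edge to its endpoints' difference, ∂[p,q] = q − p. For instance
  ∂BF = F − B.
As a 5×10 matrix over Z this has rank 4, with invariant factors (1,1,1,1).

Boundary ∂_2: C_2 → C_1 sends each 2-simplex [p,q,r] to [q,r] − [p,r] + [p,q]. For instance
  ∂ADE = DE − AE + AD,
  ∂DEF = EF − DF + DE.
The resulting 10×5 matrix has rank 5, and its Smith normal form has invariant factors (1,1,1,1,1).

Now H_k = ker ∂_k / im ∂_{k+1}, so:

  H_0: rank C_0 − rank ∂_1 = 5 − 4 = 1, and the invariant factors of ∂_1 are all 1, so H_0 = Z.
  H_1: rank ker ∂_1 − rank ∂_2 = (10 − 4) − 5 = 1, and the invariant factors of ∂_2 are all 1, so H_1 = Z.
  H_2: rank ker ∂_2 − rank ∂_3 = (5 − 5) − 0 = 0, and there is no ∂_3, so H_2 = 0.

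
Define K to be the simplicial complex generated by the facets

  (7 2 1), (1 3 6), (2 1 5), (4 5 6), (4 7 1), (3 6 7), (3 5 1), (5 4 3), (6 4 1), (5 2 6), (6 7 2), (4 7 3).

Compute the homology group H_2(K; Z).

Fix the vertex order 1 < 2 < 3 < 4 < 5 < 6 < 7 and write every simplex with vertices in increasing order. Then dim K = 2 and the simplices of K are:

  0-simplices (7): [1], [2], [3], [4], [5], [6], [7]
  1-simplices (18): [1,2], [1,3], [1,4], [1,5], [1,6], [1,7], [2,5], [2,6], [2,7], [3,4], [3,5], [3,6], [3,7], [4,5], [4,6], [4,7], [5,6], [6,7]
  2-simplices (12): [1,2,5], [1,2,7], [1,3,5], [1,3,6], [1,4,6], [1,4,7], [2,5,6], [2,6,7], [3,4,5], [3,4,7], [3,6,7], [4,5,6]

giving chain groups C_0 ≅ Z^7, C_1 ≅ Z^18, C_2 ≅ Z^12.

Boundary ∂_1: C_1 → C_0 maps an edge to its endpoints' difference, ∂[p,q] = q − p. For instance
  ∂[3,6] = [6] − [3].
The 7×18 boundary matrix has rank 6 and Smith normal form diag(1,1,1,1,1,1).

Boundary ∂_2: C_2 → C_1 sends each 2-simplex [p,q,r] to [q,r] − [p,r] + [p,q]. For instance
  ∂[2,6,7] = [6,7] − [2,7] + [2,6],
  ∂[1,3,5] = [3,5] − [1,5] + [1,3].
As a 18×12 matrix over Z this has rank 12, with invariant factors (1,1,1,1,1,1,1,1,1,1,1,2).

From H_k ≅ ker(∂_k) / im(∂_{k+1}) we obtain:

  H_2: rank ker ∂_2 − rank ∂_3 = (12 − 12) − 0 = 0, and there is no ∂_3, so H_2 ≅ 0.

H_2 ≅ 0.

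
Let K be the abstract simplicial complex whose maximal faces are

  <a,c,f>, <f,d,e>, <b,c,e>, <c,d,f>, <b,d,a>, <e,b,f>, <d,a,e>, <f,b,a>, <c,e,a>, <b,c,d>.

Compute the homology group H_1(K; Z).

We work with the vertex ordering a < b < c < d < e < f. The simplices of K, each written with vertices in increasing order, are:

  0-simplices (6): a, b, c, d, e, f
  1-simplices (15): ab, ac, ad, ae, af, bc, bd, be, bf, cd, ce, cf, de, df, ef
  2-simplices (10): abd, abf, ace, acf, ade, bcd, bce, bef, cdf, def

giving chain groups C_0 ≅ Z^6, C_1 ≅ Z^15, C_2 ≅ Z^10.

The boundary map ∂_1: C_1 → C_0 sends each edge [p,q] (with p < q) to q − p. For instance
  ∂df = f − d.
The resulting 6×15 matrix has rank 5, and its Smith normal form has invariant factors (1,1,1,1,1).

Boundary ∂_2: C_2 → C_1 sends each 2-simplex [p,q,r] to [q,r] − [p,r] + [p,q]. For instance
  ∂ade = de − ae + ad,
  ∂bcd = cd − bd + bc.
The 15×10 boundary matrix has rank 10 and Smith normal form diag(1,1,1,1,1,1,1,1,1,2).

Computing H_k = (kernel of ∂_k) / (image of ∂_{k+1}):

  H_1: rank ker ∂_1 − rank ∂_2 = (15 − 5) − 10 = 0, and ∂_2 has invariant factor 2 > 1, so H_1 = Z/2Z.

(K is a triangulation of the real projective plane RP^2.)

H_1 = Z/2Z.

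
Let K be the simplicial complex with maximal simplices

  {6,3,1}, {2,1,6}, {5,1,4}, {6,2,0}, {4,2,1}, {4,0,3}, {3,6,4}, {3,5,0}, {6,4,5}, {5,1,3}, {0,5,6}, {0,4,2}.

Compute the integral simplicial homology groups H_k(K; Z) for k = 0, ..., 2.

Order the vertices as 0 < 1 < 2 < 3 < 4 < 5 < 6. Listing each simplex with vertices in this order, K has dimension 2 with simplices:

  0-simplices (7): [0], [1], [2], [3], [4], [5], [6]
  1-simplices (18): [0,2], [0,3], [0,4], [0,5], [0,6], [1,2], [1,3], [1,4], [1,5], [1,6], [2,4], [2,6], [3,4], [3,5], [3,6], [4,5], [4,6], [5,6]
  2-simplices (12): [0,2,4], [0,2,6], [0,3,4], [0,3,5], [0,5,6], [1,2,4], [1,2,6], [1,3,5], [1,3,6], [1,4,5], [3,4,6], [4,5,6]

giving chain groups C_0 ≅ Z^7, C_1 ≅ Z^18, C_2 ≅ Z^12.

The boundary map ∂_1: C_1 → C_0 sends each edge [p,q] (with p < q) to q − p.
This gives a 7×18 integer matrix of rank 6; reducing to Smith normal form yields diagonal entries (1,1,1,1,1,1).

∂_2: C_2 → C_1 sends each 2-simplex [p,q,r] to [q,r] − [p,r] + [p,q]. For instance
  ∂[1,4,5] = [4,5] − [1,5] + [1,4],
  ∂[0,2,6] = [2,6] − [0,6] + [0,2].
This gives a 18×12 integer matrix of rank 12; reducing to Smith normal form yields diagonal entries (1,1,1,1,1,1,1,1,1,1,1,2).

Computing H_k = (kernel of ∂_k) / (image of ∂_{k+1}):

  H_0: rank C_0 − rank ∂_1 = 7 − 6 = 1, and the invariant factors of ∂_1 are all 1, so H_0 = Z.
  H_1: rank ker ∂_1 − rank ∂_2 = (18 − 6) − 12 = 0, and ∂_2 has invariant factor 2 > 1, so H_1 = Z/2Z.
  H_2: rank ker ∂_2 − rank ∂_3 = (12 − 12) − 0 = 0, and there is no ∂_3, so H_2 = 0.

H_0 ≅ Z,  H_1 ≅ Z/2Z,  H_2 = 0.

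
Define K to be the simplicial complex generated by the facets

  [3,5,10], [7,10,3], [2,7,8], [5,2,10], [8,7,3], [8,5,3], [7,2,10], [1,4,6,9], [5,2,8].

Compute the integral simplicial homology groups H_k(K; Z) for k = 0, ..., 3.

H_0 ≅ Z^2,  H_1 = 0,  H_2 ≅ Z,  H_3 = 0.

Take the total order 1 < 2 < 3 < 4 < 5 < 6 < 7 < 8 < 9 < 10 on the vertex set. Then K (dimension 3) consists of the simplices:

  0-simplices (10): [1], [2], [3], [4], [5], [6], [7], [8], [9], [10]
  1-simplices (18): [1,4], [1,6], [1,9], [2,5], [2,7], [2,8], [2,10], [3,5], [3,7], [3,8], [3,10], [4,6], [4,9], [5,8], [5,10], [6,9], [7,8], [7,10]
  2-simplices (12): [1,4,6], [1,4,9], [1,6,9], [2,5,8], [2,5,10], [2,7,8], [2,7,10], [3,5,8], [3,5,10], [3,7,8], [3,7,10], [4,6,9]
  3-simplices (1): [1,4,6,9]

giving chain groups C_0 ≅ Z^10, C_1 ≅ Z^18, C_2 ≅ Z^12, C_3 ≅ Z^1.

∂_1: C_1 → C_0 is given by ∂[p,q] = [q] − [p].
The resulting 10×18 matrix has rank 8, and its Smith normal form has invariant factors (1,1,1,1,1,1,1,1).

Boundary ∂_2: C_2 → C_1 maps a triangle to the signed sum of its edges. For instance
  ∂[2,5,10] = [5,10] − [2,10] + [2,5],
  ∂[4,6,9] = [6,9] − [4,9] + [4,6].
The 18×12 boundary matrix has rank 10 and Smith normal form diag(1,1,1,1,1,1,1,1,1,1).

Boundary ∂_3: C_3 → C_2 sends each 3-simplex σ to the alternating sum Σ_i (−1)^i (σ with its i-th vertex removed). For instance
  ∂[1,4,6,9] = [4,6,9] − [1,6,9] + [1,4,9] − [1,4,6].
As a 12×1 matrix over Z this has rank 1, with invariant factors (1).

Now H_k = ker ∂_k / im ∂_{k+1}, so:

  H_0: rank C_0 − rank ∂_1 = 10 − 8 = 2, and the invariant factors of ∂_1 are all 1, so H_0 ≅ Z^2.
  H_1: rank ker ∂_1 − rank ∂_2 = (18 − 8) − 10 = 0, and the invariant factors of ∂_2 are all 1, so H_1 ≅ 0.
  H_2: rank ker ∂_2 − rank ∂_3 = (12 − 10) − 1 = 1, and the invariant factors of ∂_3 are all 1, so H_2 ≅ Z.
  H_3: rank ker ∂_3 − rank ∂_4 = (1 − 1) − 0 = 0, and there is no ∂_4, so H_3 ≅ 0.

As a check, the Euler characteristic is 10 − 18 + 12 − 1 = 3, which agrees with 2 − 0 + 1 − 0 = 3.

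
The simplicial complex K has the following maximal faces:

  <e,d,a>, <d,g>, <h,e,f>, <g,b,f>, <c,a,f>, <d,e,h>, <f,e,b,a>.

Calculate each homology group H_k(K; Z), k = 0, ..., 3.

H_0 ≅ Z,  H_1 ≅ Z,  H_2 = 0,  H_3 = 0.

Take the total order a < b < c < d < e < f < g < h on the vertex set. Then K (dimension 3) consists of the simplices:

  0-simplices (8): a, b, c, d, e, f, g, h
  1-simplices (16): ab, ac, ad, ae, af, be, bf, bg, cf, de, dg, dh, ef, eh, fg, fh
  2-simplices (9): abe, abf, acf, ade, aef, bef, bfg, deh, efh
  3-simplices (1): abef

Hence C_0 ≅ Z^8, C_1 ≅ Z^16, C_2 ≅ Z^9, C_3 ≅ Z^1.

Boundary ∂_1: C_1 → C_0 maps an edge to its endpoints' difference, ∂[p,q] = q − p.
The 8×16 boundary matrix has rank 7 and Smith normal form diag(1,1,1,1,1,1,1).

The boundary map ∂_2: C_2 → C_1 maps a triangle to the signed sum of its edges. For instance
  ∂abe = be − ae + ab,
  ∂acf = cf − af + ac.
The resulting 16×9 matrix has rank 8, and its Smith normal form has invariant factors (1,1,1,1,1,1,1,1).

The boundary map ∂_3: C_3 → C_2 sends each 3-simplex σ to the alternating sum Σ_i (−1)^i (σ with its i-th vertex removed). For instance
  ∂abef = bef − aef + abf − abe.
The resulting 9×1 matrix has rank 1, and its Smith normal form has invariant factors (1).

Computing H_k = (kernel of ∂_k) / (image of ∂_{k+1}):

  H_0: rank C_0 − rank ∂_1 = 8 − 7 = 1, and the invariant factors of ∂_1 are all 1, so H_0 = Z.
  H_1: rank ker ∂_1 − rank ∂_2 = (16 − 7) − 8 = 1, and the invariant factors of ∂_2 are all 1, so H_1 = Z.
  H_2: rank ker ∂_2 − rank ∂_3 = (9 − 8) − 1 = 0, and the invariant factors of ∂_3 are all 1, so H_2 = 0.
  H_3: rank ker ∂_3 − rank ∂_4 = (1 − 1) − 0 = 0, and there is no ∂_4, so H_3 = 0.

As a check, the Euler characteristic is 8 − 16 + 9 − 1 = 0, which agrees with 1 − 1 + 0 − 0 = 0.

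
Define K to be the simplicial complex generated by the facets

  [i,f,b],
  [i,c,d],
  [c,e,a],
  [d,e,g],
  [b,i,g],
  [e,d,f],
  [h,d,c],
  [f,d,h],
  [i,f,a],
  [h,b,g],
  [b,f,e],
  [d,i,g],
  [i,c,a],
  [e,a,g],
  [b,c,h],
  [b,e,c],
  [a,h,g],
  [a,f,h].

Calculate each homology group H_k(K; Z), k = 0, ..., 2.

H_0 = Z,  H_1 = Z^2,  H_2 = Z.

We work with the vertex ordering a < b < c < d < e < f < g < h < i. The simplices of K, each written with vertices in increasing order, are:

  0-simplices (9): a, b, c, d, e, f, g, h, i
  1-simplices (27): ac, ae, af, ag, ah, ai, bc, be, bf, bg, bh, bi, cd, ce, ch, ci, de, df, dg, dh, di, ef, eg, fh, fi, gh, gi
  2-simplices (18): ace, aci, aeg, afh, afi, agh, bce, bch, bef, bfi, bgh, bgi, cdh, cdi, def, deg, dfh, dgi

so the chain groups are C_0 ≅ Z^9, C_1 ≅ Z^27, C_2 ≅ Z^18.

The boundary map ∂_1: C_1 → C_0 is given by ∂[p,q] = [q] − [p]. For instance
  ∂ah = h − a.
As a 9×27 matrix over Z this has rank 8, with invariant factors (1,1,1,1,1,1,1,1).

The boundary map ∂_2: C_2 → C_1 maps a triangle to the signed sum of its edges. For instance
  ∂afh = fh − ah + af,
  ∂ace = ce − ae + ac.
The resulting 27×18 matrix has rank 17, and its Smith normal form has invariant factors (1,1,1,1,1,1,1,1,1,1,1,1,1,1,1,1,1).

Computing H_k = (kernel of ∂_k) / (image of ∂_{k+1}):

  H_0: rank C_0 − rank ∂_1 = 9 − 8 = 1, and the invariant factors of ∂_1 are all 1, so H_0 ≅ Z.
  H_1: rank ker ∂_1 − rank ∂_2 = (27 − 8) − 17 = 2, and the invariant factors of ∂_2 are all 1, so H_1 ≅ Z^2.
  H_2: rank ker ∂_2 − rank ∂_3 = (18 − 17) − 0 = 1, and there is no ∂_3, so H_2 ≅ Z.

(K is a triangulation of the torus T^2.)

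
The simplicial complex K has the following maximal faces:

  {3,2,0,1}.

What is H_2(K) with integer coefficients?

H_2 ≅ 0.

K has 4 vertices, 6 edges, 4 triangles, 1 3-simplex.
rank ∂_2 = 3, rank ∂_3 = 1 ⇒ b_2 = 4 − 3 − 1 = 0; all invariant factors of ∂_3 are 1 so no torsion. So H_2 = 0.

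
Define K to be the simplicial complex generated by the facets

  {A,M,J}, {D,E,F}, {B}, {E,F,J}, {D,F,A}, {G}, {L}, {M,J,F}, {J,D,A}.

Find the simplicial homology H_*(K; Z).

K has 9 vertices, 12 edges, 6 triangles.
rank ∂_0 = 0, rank ∂_1 = 5 ⇒ b_0 = 9 − 0 − 5 = 4; all invariant factors of ∂_1 are 1 so no torsion. So H_0 ≅ Z^4.
rank ∂_1 = 5, rank ∂_2 = 6 ⇒ b_1 = 12 − 5 − 6 = 1; all invariant factors of ∂_2 are 1 so no torsion. So H_1 ≅ Z.
rank ∂_2 = 6, rank ∂_3 = 0 ⇒ b_2 = 6 − 6 − 0 = 0. So H_2 ≅ 0.

H_0 = Z^4,  H_1 = Z,  H_2 = 0.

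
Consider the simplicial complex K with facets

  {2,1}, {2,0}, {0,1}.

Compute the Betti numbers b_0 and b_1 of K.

b_0 = 1, b_1 = 1.

Take the total order 0 < 1 < 2 on the vertex set. Then K (dimension 1) consists of the simplices:

  0-simplices (3): [0], [1], [2]
  1-simplices (3): [0,1], [0,2], [1,2]

Hence C_0 ≅ Z^3, C_1 ≅ Z^3.

∂_1: C_1 → C_0 is given by ∂[p,q] = [q] − [p].
The 3×3 boundary matrix has rank 2 and Smith normal form diag(1,1).

From H_k ≅ ker(∂_k) / im(∂_{k+1}) we obtain:

  H_0: rank C_0 − rank ∂_1 = 3 − 2 = 1, and the invariant factors of ∂_1 are all 1, so H_0 = Z.
  H_1: rank ker ∂_1 − rank ∂_2 = (3 − 2) − 0 = 1, and there is no ∂_2, so H_1 = Z.

As a check, the Euler characteristic is 3 − 3 = 0, which agrees with 1 − 1 = 0.

Hence the Betti numbers are b_0 = 1, b_1 = 1.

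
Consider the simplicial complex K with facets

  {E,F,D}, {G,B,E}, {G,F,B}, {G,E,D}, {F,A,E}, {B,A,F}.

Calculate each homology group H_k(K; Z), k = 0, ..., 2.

Fix the vertex order A < B < D < E < F < G and write every simplex with vertices in increasing order. Then dim K = 2 and the simplices of K are:

  0-simplices (6): A, B, D, E, F, G
  1-simplices (12): AB, AE, AF, BE, BF, BG, DE, DF, DG, EF, EG, FG
  2-simplices (6): ABF, AEF, BEG, BFG, DEF, DEG

so the chain groups are C_0 ≅ Z^6, C_1 ≅ Z^12, C_2 ≅ Z^6.

∂_1: C_1 → C_0 sends each edge [p,q] (with p < q) to q − p. For instance
  ∂AF = F − A.
The resulting 6×12 matrix has rank 5, and its Smith normal form has invariant factors (1,1,1,1,1).

Boundary ∂_2: C_2 → C_1 maps a triangle to the signed sum of its edges. For instance
  ∂BFG = FG − BG + BF,
  ∂AEF = EF − AF + AE.
The 12×6 boundary matrix has rank 6 and Smith normal form diag(1,1,1,1,1,1).

Reading off H_k = ker ∂_k / im ∂_{k+1}:

  H_0: rank C_0 − rank ∂_1 = 6 − 5 = 1, and the invariant factors of ∂_1 are all 1, so H_0 = Z.
  H_1: rank ker ∂_1 − rank ∂_2 = (12 − 5) − 6 = 1, and the invariant factors of ∂_2 are all 1, so H_1 = Z.
  H_2: rank ker ∂_2 − rank ∂_3 = (6 − 6) − 0 = 0, and there is no ∂_3, so H_2 = 0.

As a check, the Euler characteristic is 6 − 12 + 6 = 0, which agrees with 1 − 1 + 0 = 0.

H_0 ≅ Z,  H_1 ≅ Z,  H_2 = 0.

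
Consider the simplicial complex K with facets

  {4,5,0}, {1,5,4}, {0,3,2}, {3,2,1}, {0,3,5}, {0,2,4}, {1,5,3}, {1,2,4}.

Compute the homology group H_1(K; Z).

K has 6 vertices, 12 edges, 8 triangles.
rank ∂_1 = 5, rank ∂_2 = 7 ⇒ b_1 = 12 − 5 − 7 = 0; all invariant factors of ∂_2 are 1 so no torsion. So H_1 = 0.

H_1 ≅ 0.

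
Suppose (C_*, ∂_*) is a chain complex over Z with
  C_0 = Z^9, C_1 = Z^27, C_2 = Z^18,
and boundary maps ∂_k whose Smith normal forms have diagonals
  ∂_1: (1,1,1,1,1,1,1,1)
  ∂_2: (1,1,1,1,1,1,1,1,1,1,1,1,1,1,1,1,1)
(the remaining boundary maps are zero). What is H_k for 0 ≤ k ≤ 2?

H_0 = Z,  H_1 = Z^2,  H_2 = Z.

H_0: b_0 = 9 − 0 − 8 = 1; torsion from ∂_1 factors > 1: none. So H_0 = Z.
H_1: b_1 = 27 − 8 − 17 = 2; torsion from ∂_2 factors > 1: none. So H_1 = Z^2.
H_2: b_2 = 18 − 17 − 0 = 1; torsion from ∂_3 factors > 1: none. So H_2 = Z.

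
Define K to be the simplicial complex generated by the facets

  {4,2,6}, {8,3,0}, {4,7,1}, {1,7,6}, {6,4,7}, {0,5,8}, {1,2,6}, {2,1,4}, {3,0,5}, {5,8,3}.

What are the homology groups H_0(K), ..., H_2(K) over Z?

H_0 ≅ Z^2,  H_1 = 0,  H_2 ≅ Z^2.

K has 9 vertices, 15 edges, 10 triangles.
rank ∂_0 = 0, rank ∂_1 = 7 ⇒ b_0 = 9 − 0 − 7 = 2; all invariant factors of ∂_1 are 1 so no torsion. So H_0 = Z^2.
rank ∂_1 = 7, rank ∂_2 = 8 ⇒ b_1 = 15 − 7 − 8 = 0; all invariant factors of ∂_2 are 1 so no torsion. So H_1 = 0.
rank ∂_2 = 8, rank ∂_3 = 0 ⇒ b_2 = 10 − 8 − 0 = 2. So H_2 = Z^2.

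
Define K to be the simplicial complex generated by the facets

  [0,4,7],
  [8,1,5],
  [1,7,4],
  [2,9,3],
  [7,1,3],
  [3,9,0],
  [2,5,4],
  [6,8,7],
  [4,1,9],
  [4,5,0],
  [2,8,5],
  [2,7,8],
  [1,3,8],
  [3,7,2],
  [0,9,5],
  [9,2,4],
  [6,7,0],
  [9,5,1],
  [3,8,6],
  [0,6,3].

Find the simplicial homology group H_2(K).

H_2 ≅ 0.

Take the total order 0 < 1 < 2 < 3 < 4 < 5 < 6 < 7 < 8 < 9 on the vertex set. Then K (dimension 2) consists of the simplices:

  0-simplices (10): [0], [1], [2], [3], [4], [5], [6], [7], [8], [9]
  1-simplices (30): (30 of them)
  2-simplices (20): (20 of them)

giving chain groups C_0 ≅ Z^10, C_1 ≅ Z^30, C_2 ≅ Z^20.

The boundary map ∂_1: C_1 → C_0 sends each edge [p,q] (with p < q) to q − p. For instance
  ∂[4,5] = [5] − [4].
This gives a 10×30 integer matrix of rank 9; reducing to Smith normal form yields diagonal entries (1,1,1,1,1,1,1,1,1).

Boundary ∂_2: C_2 → C_1 acts by ∂[p,q,r] = [q,r] − [p,r] + [p,q]. For instance
  ∂[0,3,9] = [3,9] − [0,9] + [0,3],
  ∂[1,5,8] = [5,8] − [1,8] + [1,5].
The 30×20 boundary matrix has rank 20 and Smith normal form diag(1,1,1,1,1,1,1,1,1,1,1,1,1,1,1,1,1,1,1,2).

Now H_k = ker ∂_k / im ∂_{k+1}, so:

  H_2: rank ker ∂_2 − rank ∂_3 = (20 − 20) − 0 = 0, and there is no ∂_3, so H_2 = 0.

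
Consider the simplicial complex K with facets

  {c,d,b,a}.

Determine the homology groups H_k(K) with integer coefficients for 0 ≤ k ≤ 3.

H_0 ≅ Z,  H_1 = 0,  H_2 = 0,  H_3 = 0.

We work with the vertex ordering a < b < c < d. The simplices of K, each written with vertices in increasing order, are:

  0-simplices (4): a, b, c, d
  1-simplices (6): ab, ac, ad, bc, bd, cd
  2-simplices (4): abc, abd, acd, bcd
  3-simplices (1): abcd

giving chain groups C_0 ≅ Z^4, C_1 ≅ Z^6, C_2 ≅ Z^4, C_3 ≅ Z^1.

The boundary map ∂_1: C_1 → C_0 sends each edge [p,q] (with p < q) to q − p. For instance
  ∂ac = c − a.
The resulting 4×6 matrix has rank 3, and its Smith normal form has invariant factors (1,1,1).

Boundary ∂_2: C_2 → C_1 acts by ∂[p,q,r] = [q,r] − [p,r] + [p,q]. For instance
  ∂abc = bc − ac + ab,
  ∂bcd = cd − bd + bc.
The 6×4 boundary matrix has rank 3 and Smith normal form diag(1,1,1).

Boundary ∂_3: C_3 → C_2 sends each 3-simplex σ to the alternating sum Σ_i (−1)^i (σ with its i-th vertex removed). For instance
  ∂abcd = bcd − acd + abd − abc.
This gives a 4×1 integer matrix of rank 1; reducing to Smith normal form yields diagonal entries (1).

Reading off H_k = ker ∂_k / im ∂_{k+1}:

  H_0: rank C_0 − rank ∂_1 = 4 − 3 = 1, and the invariant factors of ∂_1 are all 1, so H_0 = Z.
  H_1: rank ker ∂_1 − rank ∂_2 = (6 − 3) − 3 = 0, and the invariant factors of ∂_2 are all 1, so H_1 = 0.
  H_2: rank ker ∂_2 − rank ∂_3 = (4 − 3) − 1 = 0, and the invariant factors of ∂_3 are all 1, so H_2 = 0.
  H_3: rank ker ∂_3 − rank ∂_4 = (1 − 1) − 0 = 0, and there is no ∂_4, so H_3 = 0.

As a check, the Euler characteristic is 4 − 6 + 4 − 1 = 1, which agrees with 1 − 0 + 0 − 0 = 1.
(K is a triangulation of the 3-simplex.)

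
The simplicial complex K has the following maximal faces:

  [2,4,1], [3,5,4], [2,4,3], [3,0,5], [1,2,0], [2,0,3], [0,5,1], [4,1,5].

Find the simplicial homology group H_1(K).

Order the vertices as 0 < 1 < 2 < 3 < 4 < 5. Listing each simplex with vertices in this order, K has dimension 2 with simplices:

  0-simplices (6): [0], [1], [2], [3], [4], [5]
  1-simplices (12): [0,1], [0,2], [0,3], [0,5], [1,2], [1,4], [1,5], [2,3], [2,4], [3,4], [3,5], [4,5]
  2-simplices (8): [0,1,2], [0,1,5], [0,2,3], [0,3,5], [1,2,4], [1,4,5], [2,3,4], [3,4,5]

Hence C_0 ≅ Z^6, C_1 ≅ Z^12, C_2 ≅ Z^8.

Boundary ∂_1: C_1 → C_0 maps an edge to its endpoints' difference, ∂[p,q] = q − p.
As a 6×12 matrix over Z this has rank 5, with invariant factors (1,1,1,1,1).

Boundary ∂_2: C_2 → C_1 acts by ∂[p,q,r] = [q,r] − [p,r] + [p,q]. For instance
  ∂[0,2,3] = [2,3] − [0,3] + [0,2],
  ∂[0,1,5] = [1,5] − [0,5] + [0,1].
This gives a 12×8 integer matrix of rank 7; reducing to Smith normal form yields diagonal entries (1,1,1,1,1,1,1).

Now H_k = ker ∂_k / im ∂_{k+1}, so:

  H_1: rank ker ∂_1 − rank ∂_2 = (12 − 5) − 7 = 0, and the invariant factors of ∂_2 are all 1, so H_1 ≅ 0.

H_1 = 0.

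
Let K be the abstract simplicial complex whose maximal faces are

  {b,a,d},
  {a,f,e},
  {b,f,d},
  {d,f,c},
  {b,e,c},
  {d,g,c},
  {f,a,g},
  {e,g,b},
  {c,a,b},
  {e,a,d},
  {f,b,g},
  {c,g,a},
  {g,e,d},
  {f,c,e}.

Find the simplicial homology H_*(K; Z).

Order the vertices as a < b < c < d < e < f < g. Listing each simplex with vertices in this order, K has dimension 2 with simplices:

  0-simplices (7): a, b, c, d, e, f, g
  1-simplices (21): ab, ac, ad, ae, af, ag, bc, bd, be, bf, bg, cd, ce, cf, cg, de, df, dg, ef, eg, fg
  2-simplices (14): abc, abd, acg, ade, aef, afg, bce, bdf, beg, bfg, cdf, cdg, cef, deg

Hence C_0 ≅ Z^7, C_1 ≅ Z^21, C_2 ≅ Z^14.

∂_1: C_1 → C_0 maps an edge to its endpoints' difference, ∂[p,q] = q − p. For instance
  ∂ae = e − a.
The resulting 7×21 matrix has rank 6, and its Smith normal form has invariant factors (1,1,1,1,1,1).

Boundary ∂_2: C_2 → C_1 sends each 2-simplex [p,q,r] to [q,r] − [p,r] + [p,q]. For instance
  ∂abd = bd − ad + ab,
  ∂acg = cg − ag + ac.
The 21×14 boundary matrix has rank 13 and Smith normal form diag(1,1,1,1,1,1,1,1,1,1,1,1,1).

From H_k ≅ ker(∂_k) / im(∂_{k+1}) we obtain:

  H_0: rank C_0 − rank ∂_1 = 7 − 6 = 1, and the invariant factors of ∂_1 are all 1, so H_0 ≅ Z.
  H_1: rank ker ∂_1 − rank ∂_2 = (21 − 6) − 13 = 2, and the invariant factors of ∂_2 are all 1, so H_1 ≅ Z^2.
  H_2: rank ker ∂_2 − rank ∂_3 = (14 − 13) − 0 = 1, and there is no ∂_3, so H_2 ≅ Z.

H_0 = Z,  H_1 = Z^2,  H_2 = Z.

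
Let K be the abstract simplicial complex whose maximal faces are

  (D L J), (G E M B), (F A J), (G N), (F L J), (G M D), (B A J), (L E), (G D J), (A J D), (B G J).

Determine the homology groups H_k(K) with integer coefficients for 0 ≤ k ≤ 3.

Fix the vertex order A < B < D < E < F < G < J < L < M < N and write every simplex with vertices in increasing order. Then dim K = 3 and the simplices of K are:

  0-simplices (10): A, B, D, E, F, G, J, L, M, N
  1-simplices (21): AB, AD, AF, AJ, BE, BG, BJ, BM, DG, DJ, DL, DM, EG, EL, EM, FJ, FL, GJ, GM, GN, JL
  2-simplices (12): ABJ, ADJ, AFJ, BEG, BEM, BGJ, BGM, DGJ, DGM, DJL, EGM, FJL
  3-simplices (1): BEGM

giving chain groups C_0 ≅ Z^10, C_1 ≅ Z^21, C_2 ≅ Z^12, C_3 ≅ Z^1.

Boundary ∂_1: C_1 → C_0 is given by ∂[p,q] = [q] − [p]. For instance
  ∂DJ = J − D.
As a 10×21 matrix over Z this has rank 9, with invariant factors (1,1,1,1,1,1,1,1,1).

∂_2: C_2 → C_1 acts by ∂[p,q,r] = [q,r] − [p,r] + [p,q]. For instance
  ∂BGM = GM − BM + BG,
  ∂ADJ = DJ − AJ + AD.
This gives a 21×12 integer matrix of rank 11; reducing to Smith normal form yields diagonal entries (1,1,1,1,1,1,1,1,1,1,1).

∂_3: C_3 → C_2 sends each 3-simplex σ to the alternating sum Σ_i (−1)^i (σ with its i-th vertex removed). For instance
  ∂BEGM = EGM − BGM + BEM − BEG.
The resulting 12×1 matrix has rank 1, and its Smith normal form has invariant factors (1).

Reading off H_k = ker ∂_k / im ∂_{k+1}:

  H_0: rank C_0 − rank ∂_1 = 10 − 9 = 1, and the invariant factors of ∂_1 are all 1, so H_0 = Z.
  H_1: rank ker ∂_1 − rank ∂_2 = (21 − 9) − 11 = 1, and the invariant factors of ∂_2 are all 1, so H_1 = Z.
  H_2: rank ker ∂_2 − rank ∂_3 = (12 − 11) − 1 = 0, and the invariant factors of ∂_3 are all 1, so H_2 = 0.
  H_3: rank ker ∂_3 − rank ∂_4 = (1 − 1) − 0 = 0, and there is no ∂_4, so H_3 = 0.

As a check, the Euler characteristic is 10 − 21 + 12 − 1 = 0, which agrees with 1 − 1 + 0 − 0 = 0.

H_0 ≅ Z,  H_1 ≅ Z,  H_2 = 0,  H_3 = 0.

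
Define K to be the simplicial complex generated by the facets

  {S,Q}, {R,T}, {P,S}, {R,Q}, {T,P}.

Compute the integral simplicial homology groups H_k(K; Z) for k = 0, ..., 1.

H_0 = Z,  H_1 = Z.

Fix the vertex order P < Q < R < S < T and write every simplex with vertices in increasing order. Then dim K = 1 and the simplices of K are:

  0-simplices (5): P, Q, R, S, T
  1-simplices (5): PS, PT, QR, QS, RT

giving chain groups C_0 ≅ Z^5, C_1 ≅ Z^5.

Boundary ∂_1: C_1 → C_0 is given by ∂[p,q] = [q] − [p]. For instance
  ∂QR = R − Q.
The 5×5 boundary matrix has rank 4 and Smith normal form diag(1,1,1,1).

Now H_k = ker ∂_k / im ∂_{k+1}, so:

  H_0: rank C_0 − rank ∂_1 = 5 − 4 = 1, and the invariant factors of ∂_1 are all 1, so H_0 = Z.
  H_1: rank ker ∂_1 − rank ∂_2 = (5 − 4) − 0 = 1, and there is no ∂_2, so H_1 = Z.

(K is a triangulation of the circle S^1.)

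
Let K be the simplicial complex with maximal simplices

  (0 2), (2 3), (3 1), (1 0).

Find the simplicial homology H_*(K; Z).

Order the vertices as 0 < 1 < 2 < 3. Listing each simplex with vertices in this order, K has dimension 1 with simplices:

  0-simplices (4): [0], [1], [2], [3]
  1-simplices (4): [0,1], [0,2], [1,3], [2,3]

so the chain groups are C_0 ≅ Z^4, C_1 ≅ Z^4.

Boundary ∂_1: C_1 → C_0 maps an edge to its endpoints' difference, ∂[p,q] = q − p.
The 4×4 boundary matrix has rank 3 and Smith normal form diag(1,1,1).

Now H_k = ker ∂_k / im ∂_{k+1}, so:

  H_0: rank C_0 − rank ∂_1 = 4 − 3 = 1, and the invariant factors of ∂_1 are all 1, so H_0 = Z.
  H_1: rank ker ∂_1 − rank ∂_2 = (4 − 3) − 0 = 1, and there is no ∂_2, so H_1 = Z.

H_0 ≅ Z,  H_1 ≅ Z.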